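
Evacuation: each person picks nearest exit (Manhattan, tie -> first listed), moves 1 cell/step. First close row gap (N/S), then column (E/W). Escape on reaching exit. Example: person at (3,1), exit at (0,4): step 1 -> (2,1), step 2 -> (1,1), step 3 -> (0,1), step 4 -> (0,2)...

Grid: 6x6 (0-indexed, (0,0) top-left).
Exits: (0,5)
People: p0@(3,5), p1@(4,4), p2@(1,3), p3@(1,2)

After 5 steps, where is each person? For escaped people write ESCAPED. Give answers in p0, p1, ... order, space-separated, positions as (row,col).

Step 1: p0:(3,5)->(2,5) | p1:(4,4)->(3,4) | p2:(1,3)->(0,3) | p3:(1,2)->(0,2)
Step 2: p0:(2,5)->(1,5) | p1:(3,4)->(2,4) | p2:(0,3)->(0,4) | p3:(0,2)->(0,3)
Step 3: p0:(1,5)->(0,5)->EXIT | p1:(2,4)->(1,4) | p2:(0,4)->(0,5)->EXIT | p3:(0,3)->(0,4)
Step 4: p0:escaped | p1:(1,4)->(0,4) | p2:escaped | p3:(0,4)->(0,5)->EXIT
Step 5: p0:escaped | p1:(0,4)->(0,5)->EXIT | p2:escaped | p3:escaped

ESCAPED ESCAPED ESCAPED ESCAPED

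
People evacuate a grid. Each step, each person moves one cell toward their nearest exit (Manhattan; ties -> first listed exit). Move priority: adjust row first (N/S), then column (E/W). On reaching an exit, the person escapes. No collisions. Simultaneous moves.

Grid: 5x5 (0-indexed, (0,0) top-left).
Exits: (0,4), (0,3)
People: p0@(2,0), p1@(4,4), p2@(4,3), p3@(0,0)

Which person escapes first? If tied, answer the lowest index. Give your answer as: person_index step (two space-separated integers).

Step 1: p0:(2,0)->(1,0) | p1:(4,4)->(3,4) | p2:(4,3)->(3,3) | p3:(0,0)->(0,1)
Step 2: p0:(1,0)->(0,0) | p1:(3,4)->(2,4) | p2:(3,3)->(2,3) | p3:(0,1)->(0,2)
Step 3: p0:(0,0)->(0,1) | p1:(2,4)->(1,4) | p2:(2,3)->(1,3) | p3:(0,2)->(0,3)->EXIT
Step 4: p0:(0,1)->(0,2) | p1:(1,4)->(0,4)->EXIT | p2:(1,3)->(0,3)->EXIT | p3:escaped
Step 5: p0:(0,2)->(0,3)->EXIT | p1:escaped | p2:escaped | p3:escaped
Exit steps: [5, 4, 4, 3]
First to escape: p3 at step 3

Answer: 3 3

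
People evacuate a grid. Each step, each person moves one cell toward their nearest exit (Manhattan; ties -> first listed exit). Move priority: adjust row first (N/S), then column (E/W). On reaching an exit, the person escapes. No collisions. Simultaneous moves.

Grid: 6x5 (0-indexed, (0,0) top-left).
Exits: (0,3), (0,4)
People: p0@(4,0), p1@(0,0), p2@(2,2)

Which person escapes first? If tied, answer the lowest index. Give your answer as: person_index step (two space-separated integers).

Step 1: p0:(4,0)->(3,0) | p1:(0,0)->(0,1) | p2:(2,2)->(1,2)
Step 2: p0:(3,0)->(2,0) | p1:(0,1)->(0,2) | p2:(1,2)->(0,2)
Step 3: p0:(2,0)->(1,0) | p1:(0,2)->(0,3)->EXIT | p2:(0,2)->(0,3)->EXIT
Step 4: p0:(1,0)->(0,0) | p1:escaped | p2:escaped
Step 5: p0:(0,0)->(0,1) | p1:escaped | p2:escaped
Step 6: p0:(0,1)->(0,2) | p1:escaped | p2:escaped
Step 7: p0:(0,2)->(0,3)->EXIT | p1:escaped | p2:escaped
Exit steps: [7, 3, 3]
First to escape: p1 at step 3

Answer: 1 3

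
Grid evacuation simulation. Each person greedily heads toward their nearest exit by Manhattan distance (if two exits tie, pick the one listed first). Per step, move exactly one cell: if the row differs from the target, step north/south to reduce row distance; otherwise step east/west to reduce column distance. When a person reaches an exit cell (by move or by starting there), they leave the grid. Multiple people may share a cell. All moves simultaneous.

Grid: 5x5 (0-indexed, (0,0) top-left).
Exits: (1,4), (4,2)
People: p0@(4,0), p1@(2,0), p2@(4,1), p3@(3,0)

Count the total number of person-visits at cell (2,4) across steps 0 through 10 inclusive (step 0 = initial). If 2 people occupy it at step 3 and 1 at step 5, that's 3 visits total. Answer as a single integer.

Step 0: p0@(4,0) p1@(2,0) p2@(4,1) p3@(3,0) -> at (2,4): 0 [-], cum=0
Step 1: p0@(4,1) p1@(3,0) p2@ESC p3@(4,0) -> at (2,4): 0 [-], cum=0
Step 2: p0@ESC p1@(4,0) p2@ESC p3@(4,1) -> at (2,4): 0 [-], cum=0
Step 3: p0@ESC p1@(4,1) p2@ESC p3@ESC -> at (2,4): 0 [-], cum=0
Step 4: p0@ESC p1@ESC p2@ESC p3@ESC -> at (2,4): 0 [-], cum=0
Total visits = 0

Answer: 0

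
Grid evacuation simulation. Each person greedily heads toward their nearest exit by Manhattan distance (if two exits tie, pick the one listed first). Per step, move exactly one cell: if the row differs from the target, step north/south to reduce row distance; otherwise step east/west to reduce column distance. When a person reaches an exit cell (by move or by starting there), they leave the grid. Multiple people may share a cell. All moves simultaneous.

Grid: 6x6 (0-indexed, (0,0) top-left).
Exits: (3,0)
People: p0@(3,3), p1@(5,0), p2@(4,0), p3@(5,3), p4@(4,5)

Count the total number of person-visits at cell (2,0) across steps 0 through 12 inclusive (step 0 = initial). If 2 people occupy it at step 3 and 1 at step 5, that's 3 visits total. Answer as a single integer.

Answer: 0

Derivation:
Step 0: p0@(3,3) p1@(5,0) p2@(4,0) p3@(5,3) p4@(4,5) -> at (2,0): 0 [-], cum=0
Step 1: p0@(3,2) p1@(4,0) p2@ESC p3@(4,3) p4@(3,5) -> at (2,0): 0 [-], cum=0
Step 2: p0@(3,1) p1@ESC p2@ESC p3@(3,3) p4@(3,4) -> at (2,0): 0 [-], cum=0
Step 3: p0@ESC p1@ESC p2@ESC p3@(3,2) p4@(3,3) -> at (2,0): 0 [-], cum=0
Step 4: p0@ESC p1@ESC p2@ESC p3@(3,1) p4@(3,2) -> at (2,0): 0 [-], cum=0
Step 5: p0@ESC p1@ESC p2@ESC p3@ESC p4@(3,1) -> at (2,0): 0 [-], cum=0
Step 6: p0@ESC p1@ESC p2@ESC p3@ESC p4@ESC -> at (2,0): 0 [-], cum=0
Total visits = 0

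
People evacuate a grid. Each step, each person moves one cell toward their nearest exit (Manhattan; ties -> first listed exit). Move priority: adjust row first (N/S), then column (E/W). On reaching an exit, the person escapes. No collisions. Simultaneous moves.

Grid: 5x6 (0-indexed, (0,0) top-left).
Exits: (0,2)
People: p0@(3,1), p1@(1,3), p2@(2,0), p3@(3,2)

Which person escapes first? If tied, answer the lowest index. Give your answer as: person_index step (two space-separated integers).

Answer: 1 2

Derivation:
Step 1: p0:(3,1)->(2,1) | p1:(1,3)->(0,3) | p2:(2,0)->(1,0) | p3:(3,2)->(2,2)
Step 2: p0:(2,1)->(1,1) | p1:(0,3)->(0,2)->EXIT | p2:(1,0)->(0,0) | p3:(2,2)->(1,2)
Step 3: p0:(1,1)->(0,1) | p1:escaped | p2:(0,0)->(0,1) | p3:(1,2)->(0,2)->EXIT
Step 4: p0:(0,1)->(0,2)->EXIT | p1:escaped | p2:(0,1)->(0,2)->EXIT | p3:escaped
Exit steps: [4, 2, 4, 3]
First to escape: p1 at step 2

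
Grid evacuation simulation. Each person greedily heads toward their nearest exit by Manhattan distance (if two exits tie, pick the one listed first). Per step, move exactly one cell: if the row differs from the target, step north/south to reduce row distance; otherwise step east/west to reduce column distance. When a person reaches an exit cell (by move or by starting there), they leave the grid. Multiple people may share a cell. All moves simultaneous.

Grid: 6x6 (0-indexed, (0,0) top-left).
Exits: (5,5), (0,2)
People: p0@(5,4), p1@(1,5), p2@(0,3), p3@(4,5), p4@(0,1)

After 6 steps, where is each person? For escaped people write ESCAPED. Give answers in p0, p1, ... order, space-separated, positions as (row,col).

Step 1: p0:(5,4)->(5,5)->EXIT | p1:(1,5)->(2,5) | p2:(0,3)->(0,2)->EXIT | p3:(4,5)->(5,5)->EXIT | p4:(0,1)->(0,2)->EXIT
Step 2: p0:escaped | p1:(2,5)->(3,5) | p2:escaped | p3:escaped | p4:escaped
Step 3: p0:escaped | p1:(3,5)->(4,5) | p2:escaped | p3:escaped | p4:escaped
Step 4: p0:escaped | p1:(4,5)->(5,5)->EXIT | p2:escaped | p3:escaped | p4:escaped

ESCAPED ESCAPED ESCAPED ESCAPED ESCAPED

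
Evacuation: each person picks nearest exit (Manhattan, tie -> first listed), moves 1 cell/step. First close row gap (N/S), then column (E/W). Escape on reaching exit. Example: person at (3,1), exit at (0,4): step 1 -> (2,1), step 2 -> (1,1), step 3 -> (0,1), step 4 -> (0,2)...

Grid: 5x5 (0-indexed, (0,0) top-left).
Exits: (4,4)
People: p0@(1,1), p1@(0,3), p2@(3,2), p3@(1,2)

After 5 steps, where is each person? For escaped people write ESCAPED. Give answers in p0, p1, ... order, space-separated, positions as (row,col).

Step 1: p0:(1,1)->(2,1) | p1:(0,3)->(1,3) | p2:(3,2)->(4,2) | p3:(1,2)->(2,2)
Step 2: p0:(2,1)->(3,1) | p1:(1,3)->(2,3) | p2:(4,2)->(4,3) | p3:(2,2)->(3,2)
Step 3: p0:(3,1)->(4,1) | p1:(2,3)->(3,3) | p2:(4,3)->(4,4)->EXIT | p3:(3,2)->(4,2)
Step 4: p0:(4,1)->(4,2) | p1:(3,3)->(4,3) | p2:escaped | p3:(4,2)->(4,3)
Step 5: p0:(4,2)->(4,3) | p1:(4,3)->(4,4)->EXIT | p2:escaped | p3:(4,3)->(4,4)->EXIT

(4,3) ESCAPED ESCAPED ESCAPED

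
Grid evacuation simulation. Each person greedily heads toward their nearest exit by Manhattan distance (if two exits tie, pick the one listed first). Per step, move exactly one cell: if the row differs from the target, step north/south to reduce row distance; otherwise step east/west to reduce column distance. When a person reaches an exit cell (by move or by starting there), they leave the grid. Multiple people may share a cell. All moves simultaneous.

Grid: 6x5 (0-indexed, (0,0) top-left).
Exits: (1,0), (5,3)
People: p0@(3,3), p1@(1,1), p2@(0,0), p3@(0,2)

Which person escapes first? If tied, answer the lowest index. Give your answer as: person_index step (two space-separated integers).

Step 1: p0:(3,3)->(4,3) | p1:(1,1)->(1,0)->EXIT | p2:(0,0)->(1,0)->EXIT | p3:(0,2)->(1,2)
Step 2: p0:(4,3)->(5,3)->EXIT | p1:escaped | p2:escaped | p3:(1,2)->(1,1)
Step 3: p0:escaped | p1:escaped | p2:escaped | p3:(1,1)->(1,0)->EXIT
Exit steps: [2, 1, 1, 3]
First to escape: p1 at step 1

Answer: 1 1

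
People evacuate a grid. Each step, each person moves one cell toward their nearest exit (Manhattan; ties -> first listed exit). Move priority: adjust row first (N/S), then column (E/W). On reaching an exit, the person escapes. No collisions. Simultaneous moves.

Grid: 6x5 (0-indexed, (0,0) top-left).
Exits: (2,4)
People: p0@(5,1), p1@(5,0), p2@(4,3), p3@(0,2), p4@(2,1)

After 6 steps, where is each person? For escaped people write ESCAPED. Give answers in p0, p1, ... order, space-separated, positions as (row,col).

Step 1: p0:(5,1)->(4,1) | p1:(5,0)->(4,0) | p2:(4,3)->(3,3) | p3:(0,2)->(1,2) | p4:(2,1)->(2,2)
Step 2: p0:(4,1)->(3,1) | p1:(4,0)->(3,0) | p2:(3,3)->(2,3) | p3:(1,2)->(2,2) | p4:(2,2)->(2,3)
Step 3: p0:(3,1)->(2,1) | p1:(3,0)->(2,0) | p2:(2,3)->(2,4)->EXIT | p3:(2,2)->(2,3) | p4:(2,3)->(2,4)->EXIT
Step 4: p0:(2,1)->(2,2) | p1:(2,0)->(2,1) | p2:escaped | p3:(2,3)->(2,4)->EXIT | p4:escaped
Step 5: p0:(2,2)->(2,3) | p1:(2,1)->(2,2) | p2:escaped | p3:escaped | p4:escaped
Step 6: p0:(2,3)->(2,4)->EXIT | p1:(2,2)->(2,3) | p2:escaped | p3:escaped | p4:escaped

ESCAPED (2,3) ESCAPED ESCAPED ESCAPED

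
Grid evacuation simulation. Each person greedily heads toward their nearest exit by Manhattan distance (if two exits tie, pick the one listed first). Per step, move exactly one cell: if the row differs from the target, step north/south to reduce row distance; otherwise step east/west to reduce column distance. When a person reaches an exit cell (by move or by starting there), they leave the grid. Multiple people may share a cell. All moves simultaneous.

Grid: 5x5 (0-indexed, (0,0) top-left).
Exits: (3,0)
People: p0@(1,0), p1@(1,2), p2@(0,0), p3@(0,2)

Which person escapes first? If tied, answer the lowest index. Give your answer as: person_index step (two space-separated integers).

Step 1: p0:(1,0)->(2,0) | p1:(1,2)->(2,2) | p2:(0,0)->(1,0) | p3:(0,2)->(1,2)
Step 2: p0:(2,0)->(3,0)->EXIT | p1:(2,2)->(3,2) | p2:(1,0)->(2,0) | p3:(1,2)->(2,2)
Step 3: p0:escaped | p1:(3,2)->(3,1) | p2:(2,0)->(3,0)->EXIT | p3:(2,2)->(3,2)
Step 4: p0:escaped | p1:(3,1)->(3,0)->EXIT | p2:escaped | p3:(3,2)->(3,1)
Step 5: p0:escaped | p1:escaped | p2:escaped | p3:(3,1)->(3,0)->EXIT
Exit steps: [2, 4, 3, 5]
First to escape: p0 at step 2

Answer: 0 2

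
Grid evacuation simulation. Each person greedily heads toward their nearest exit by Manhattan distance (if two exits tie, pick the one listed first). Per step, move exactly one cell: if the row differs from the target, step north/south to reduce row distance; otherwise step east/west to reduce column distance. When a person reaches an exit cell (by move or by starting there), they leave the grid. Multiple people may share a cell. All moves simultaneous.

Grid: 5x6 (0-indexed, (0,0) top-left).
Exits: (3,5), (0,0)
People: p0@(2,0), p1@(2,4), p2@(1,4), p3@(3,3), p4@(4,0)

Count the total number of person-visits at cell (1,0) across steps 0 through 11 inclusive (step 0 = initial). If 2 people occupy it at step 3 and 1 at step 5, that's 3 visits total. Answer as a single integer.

Answer: 2

Derivation:
Step 0: p0@(2,0) p1@(2,4) p2@(1,4) p3@(3,3) p4@(4,0) -> at (1,0): 0 [-], cum=0
Step 1: p0@(1,0) p1@(3,4) p2@(2,4) p3@(3,4) p4@(3,0) -> at (1,0): 1 [p0], cum=1
Step 2: p0@ESC p1@ESC p2@(3,4) p3@ESC p4@(2,0) -> at (1,0): 0 [-], cum=1
Step 3: p0@ESC p1@ESC p2@ESC p3@ESC p4@(1,0) -> at (1,0): 1 [p4], cum=2
Step 4: p0@ESC p1@ESC p2@ESC p3@ESC p4@ESC -> at (1,0): 0 [-], cum=2
Total visits = 2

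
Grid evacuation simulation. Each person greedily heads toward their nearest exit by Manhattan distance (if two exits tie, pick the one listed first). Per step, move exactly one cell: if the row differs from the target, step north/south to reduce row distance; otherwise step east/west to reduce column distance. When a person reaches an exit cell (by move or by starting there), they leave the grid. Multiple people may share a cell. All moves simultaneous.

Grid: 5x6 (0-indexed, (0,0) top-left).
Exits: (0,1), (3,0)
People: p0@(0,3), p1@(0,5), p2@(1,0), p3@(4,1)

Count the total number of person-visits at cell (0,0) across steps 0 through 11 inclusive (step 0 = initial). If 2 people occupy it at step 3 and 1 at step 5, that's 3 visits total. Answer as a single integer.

Answer: 1

Derivation:
Step 0: p0@(0,3) p1@(0,5) p2@(1,0) p3@(4,1) -> at (0,0): 0 [-], cum=0
Step 1: p0@(0,2) p1@(0,4) p2@(0,0) p3@(3,1) -> at (0,0): 1 [p2], cum=1
Step 2: p0@ESC p1@(0,3) p2@ESC p3@ESC -> at (0,0): 0 [-], cum=1
Step 3: p0@ESC p1@(0,2) p2@ESC p3@ESC -> at (0,0): 0 [-], cum=1
Step 4: p0@ESC p1@ESC p2@ESC p3@ESC -> at (0,0): 0 [-], cum=1
Total visits = 1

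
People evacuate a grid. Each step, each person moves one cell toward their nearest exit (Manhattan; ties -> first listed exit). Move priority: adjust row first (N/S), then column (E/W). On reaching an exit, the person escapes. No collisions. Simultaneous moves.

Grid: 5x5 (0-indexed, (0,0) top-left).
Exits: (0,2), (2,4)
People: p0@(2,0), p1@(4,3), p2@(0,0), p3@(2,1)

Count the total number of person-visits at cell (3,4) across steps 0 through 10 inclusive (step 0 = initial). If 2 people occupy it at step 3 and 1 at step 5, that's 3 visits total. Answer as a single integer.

Answer: 0

Derivation:
Step 0: p0@(2,0) p1@(4,3) p2@(0,0) p3@(2,1) -> at (3,4): 0 [-], cum=0
Step 1: p0@(1,0) p1@(3,3) p2@(0,1) p3@(1,1) -> at (3,4): 0 [-], cum=0
Step 2: p0@(0,0) p1@(2,3) p2@ESC p3@(0,1) -> at (3,4): 0 [-], cum=0
Step 3: p0@(0,1) p1@ESC p2@ESC p3@ESC -> at (3,4): 0 [-], cum=0
Step 4: p0@ESC p1@ESC p2@ESC p3@ESC -> at (3,4): 0 [-], cum=0
Total visits = 0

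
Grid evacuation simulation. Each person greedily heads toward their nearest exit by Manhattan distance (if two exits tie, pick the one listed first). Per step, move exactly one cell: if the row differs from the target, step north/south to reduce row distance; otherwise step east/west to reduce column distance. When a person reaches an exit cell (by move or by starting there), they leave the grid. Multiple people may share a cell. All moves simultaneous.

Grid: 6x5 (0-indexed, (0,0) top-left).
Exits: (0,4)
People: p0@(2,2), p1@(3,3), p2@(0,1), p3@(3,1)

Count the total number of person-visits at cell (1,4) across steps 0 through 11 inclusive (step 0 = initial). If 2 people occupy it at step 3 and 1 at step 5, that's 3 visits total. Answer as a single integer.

Answer: 0

Derivation:
Step 0: p0@(2,2) p1@(3,3) p2@(0,1) p3@(3,1) -> at (1,4): 0 [-], cum=0
Step 1: p0@(1,2) p1@(2,3) p2@(0,2) p3@(2,1) -> at (1,4): 0 [-], cum=0
Step 2: p0@(0,2) p1@(1,3) p2@(0,3) p3@(1,1) -> at (1,4): 0 [-], cum=0
Step 3: p0@(0,3) p1@(0,3) p2@ESC p3@(0,1) -> at (1,4): 0 [-], cum=0
Step 4: p0@ESC p1@ESC p2@ESC p3@(0,2) -> at (1,4): 0 [-], cum=0
Step 5: p0@ESC p1@ESC p2@ESC p3@(0,3) -> at (1,4): 0 [-], cum=0
Step 6: p0@ESC p1@ESC p2@ESC p3@ESC -> at (1,4): 0 [-], cum=0
Total visits = 0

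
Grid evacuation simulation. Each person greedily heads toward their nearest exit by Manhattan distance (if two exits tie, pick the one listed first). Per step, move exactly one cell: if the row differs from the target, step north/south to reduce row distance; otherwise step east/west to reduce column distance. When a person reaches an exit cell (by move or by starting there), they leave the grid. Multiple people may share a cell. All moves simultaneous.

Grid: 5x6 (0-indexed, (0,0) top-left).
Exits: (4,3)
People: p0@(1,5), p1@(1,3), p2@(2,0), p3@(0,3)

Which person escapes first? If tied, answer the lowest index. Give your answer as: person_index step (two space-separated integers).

Answer: 1 3

Derivation:
Step 1: p0:(1,5)->(2,5) | p1:(1,3)->(2,3) | p2:(2,0)->(3,0) | p3:(0,3)->(1,3)
Step 2: p0:(2,5)->(3,5) | p1:(2,3)->(3,3) | p2:(3,0)->(4,0) | p3:(1,3)->(2,3)
Step 3: p0:(3,5)->(4,5) | p1:(3,3)->(4,3)->EXIT | p2:(4,0)->(4,1) | p3:(2,3)->(3,3)
Step 4: p0:(4,5)->(4,4) | p1:escaped | p2:(4,1)->(4,2) | p3:(3,3)->(4,3)->EXIT
Step 5: p0:(4,4)->(4,3)->EXIT | p1:escaped | p2:(4,2)->(4,3)->EXIT | p3:escaped
Exit steps: [5, 3, 5, 4]
First to escape: p1 at step 3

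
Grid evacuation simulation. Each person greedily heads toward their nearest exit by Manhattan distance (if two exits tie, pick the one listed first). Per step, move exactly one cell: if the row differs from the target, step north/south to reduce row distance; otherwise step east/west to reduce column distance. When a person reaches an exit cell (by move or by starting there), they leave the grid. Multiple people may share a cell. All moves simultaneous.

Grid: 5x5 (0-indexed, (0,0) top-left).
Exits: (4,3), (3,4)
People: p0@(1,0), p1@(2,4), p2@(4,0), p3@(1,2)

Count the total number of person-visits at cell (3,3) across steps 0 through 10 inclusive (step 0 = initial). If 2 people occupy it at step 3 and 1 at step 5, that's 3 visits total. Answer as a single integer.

Step 0: p0@(1,0) p1@(2,4) p2@(4,0) p3@(1,2) -> at (3,3): 0 [-], cum=0
Step 1: p0@(2,0) p1@ESC p2@(4,1) p3@(2,2) -> at (3,3): 0 [-], cum=0
Step 2: p0@(3,0) p1@ESC p2@(4,2) p3@(3,2) -> at (3,3): 0 [-], cum=0
Step 3: p0@(4,0) p1@ESC p2@ESC p3@(4,2) -> at (3,3): 0 [-], cum=0
Step 4: p0@(4,1) p1@ESC p2@ESC p3@ESC -> at (3,3): 0 [-], cum=0
Step 5: p0@(4,2) p1@ESC p2@ESC p3@ESC -> at (3,3): 0 [-], cum=0
Step 6: p0@ESC p1@ESC p2@ESC p3@ESC -> at (3,3): 0 [-], cum=0
Total visits = 0

Answer: 0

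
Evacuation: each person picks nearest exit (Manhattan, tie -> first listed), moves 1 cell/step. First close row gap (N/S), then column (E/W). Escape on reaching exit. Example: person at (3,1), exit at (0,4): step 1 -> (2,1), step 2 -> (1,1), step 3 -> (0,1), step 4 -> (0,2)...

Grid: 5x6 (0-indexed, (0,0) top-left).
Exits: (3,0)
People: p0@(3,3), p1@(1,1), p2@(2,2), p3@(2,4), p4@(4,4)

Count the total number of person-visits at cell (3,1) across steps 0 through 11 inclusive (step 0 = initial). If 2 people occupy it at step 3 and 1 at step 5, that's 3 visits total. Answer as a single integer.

Answer: 5

Derivation:
Step 0: p0@(3,3) p1@(1,1) p2@(2,2) p3@(2,4) p4@(4,4) -> at (3,1): 0 [-], cum=0
Step 1: p0@(3,2) p1@(2,1) p2@(3,2) p3@(3,4) p4@(3,4) -> at (3,1): 0 [-], cum=0
Step 2: p0@(3,1) p1@(3,1) p2@(3,1) p3@(3,3) p4@(3,3) -> at (3,1): 3 [p0,p1,p2], cum=3
Step 3: p0@ESC p1@ESC p2@ESC p3@(3,2) p4@(3,2) -> at (3,1): 0 [-], cum=3
Step 4: p0@ESC p1@ESC p2@ESC p3@(3,1) p4@(3,1) -> at (3,1): 2 [p3,p4], cum=5
Step 5: p0@ESC p1@ESC p2@ESC p3@ESC p4@ESC -> at (3,1): 0 [-], cum=5
Total visits = 5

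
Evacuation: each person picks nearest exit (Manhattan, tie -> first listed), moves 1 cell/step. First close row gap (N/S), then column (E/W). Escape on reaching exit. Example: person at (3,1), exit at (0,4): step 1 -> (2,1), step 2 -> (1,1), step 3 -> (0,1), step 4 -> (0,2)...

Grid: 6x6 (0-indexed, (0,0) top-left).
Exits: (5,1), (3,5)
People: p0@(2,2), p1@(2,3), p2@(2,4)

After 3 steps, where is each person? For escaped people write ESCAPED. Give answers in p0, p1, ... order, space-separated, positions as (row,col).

Step 1: p0:(2,2)->(3,2) | p1:(2,3)->(3,3) | p2:(2,4)->(3,4)
Step 2: p0:(3,2)->(4,2) | p1:(3,3)->(3,4) | p2:(3,4)->(3,5)->EXIT
Step 3: p0:(4,2)->(5,2) | p1:(3,4)->(3,5)->EXIT | p2:escaped

(5,2) ESCAPED ESCAPED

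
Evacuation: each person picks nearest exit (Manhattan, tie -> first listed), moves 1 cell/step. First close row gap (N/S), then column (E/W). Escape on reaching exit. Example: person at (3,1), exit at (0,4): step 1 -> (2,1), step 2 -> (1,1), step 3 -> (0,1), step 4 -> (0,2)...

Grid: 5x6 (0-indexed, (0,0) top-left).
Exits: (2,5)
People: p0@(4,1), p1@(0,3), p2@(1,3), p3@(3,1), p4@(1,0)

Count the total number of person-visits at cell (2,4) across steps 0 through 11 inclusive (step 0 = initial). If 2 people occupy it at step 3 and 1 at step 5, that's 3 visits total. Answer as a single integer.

Step 0: p0@(4,1) p1@(0,3) p2@(1,3) p3@(3,1) p4@(1,0) -> at (2,4): 0 [-], cum=0
Step 1: p0@(3,1) p1@(1,3) p2@(2,3) p3@(2,1) p4@(2,0) -> at (2,4): 0 [-], cum=0
Step 2: p0@(2,1) p1@(2,3) p2@(2,4) p3@(2,2) p4@(2,1) -> at (2,4): 1 [p2], cum=1
Step 3: p0@(2,2) p1@(2,4) p2@ESC p3@(2,3) p4@(2,2) -> at (2,4): 1 [p1], cum=2
Step 4: p0@(2,3) p1@ESC p2@ESC p3@(2,4) p4@(2,3) -> at (2,4): 1 [p3], cum=3
Step 5: p0@(2,4) p1@ESC p2@ESC p3@ESC p4@(2,4) -> at (2,4): 2 [p0,p4], cum=5
Step 6: p0@ESC p1@ESC p2@ESC p3@ESC p4@ESC -> at (2,4): 0 [-], cum=5
Total visits = 5

Answer: 5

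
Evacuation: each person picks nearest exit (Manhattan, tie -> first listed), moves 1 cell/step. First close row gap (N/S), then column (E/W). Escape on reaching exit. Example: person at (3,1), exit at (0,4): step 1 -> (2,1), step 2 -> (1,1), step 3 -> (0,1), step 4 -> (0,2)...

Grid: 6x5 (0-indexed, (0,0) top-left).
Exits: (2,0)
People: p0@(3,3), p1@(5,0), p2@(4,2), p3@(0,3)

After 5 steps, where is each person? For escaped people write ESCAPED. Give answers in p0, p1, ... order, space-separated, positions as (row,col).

Step 1: p0:(3,3)->(2,3) | p1:(5,0)->(4,0) | p2:(4,2)->(3,2) | p3:(0,3)->(1,3)
Step 2: p0:(2,3)->(2,2) | p1:(4,0)->(3,0) | p2:(3,2)->(2,2) | p3:(1,3)->(2,3)
Step 3: p0:(2,2)->(2,1) | p1:(3,0)->(2,0)->EXIT | p2:(2,2)->(2,1) | p3:(2,3)->(2,2)
Step 4: p0:(2,1)->(2,0)->EXIT | p1:escaped | p2:(2,1)->(2,0)->EXIT | p3:(2,2)->(2,1)
Step 5: p0:escaped | p1:escaped | p2:escaped | p3:(2,1)->(2,0)->EXIT

ESCAPED ESCAPED ESCAPED ESCAPED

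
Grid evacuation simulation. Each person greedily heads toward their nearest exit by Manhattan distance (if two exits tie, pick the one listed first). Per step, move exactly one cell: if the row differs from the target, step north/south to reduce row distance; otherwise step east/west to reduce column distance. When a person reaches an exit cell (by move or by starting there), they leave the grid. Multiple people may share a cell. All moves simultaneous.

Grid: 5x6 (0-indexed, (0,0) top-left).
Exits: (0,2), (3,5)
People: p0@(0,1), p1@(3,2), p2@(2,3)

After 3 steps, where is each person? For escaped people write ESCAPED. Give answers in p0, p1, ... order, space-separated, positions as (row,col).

Step 1: p0:(0,1)->(0,2)->EXIT | p1:(3,2)->(2,2) | p2:(2,3)->(1,3)
Step 2: p0:escaped | p1:(2,2)->(1,2) | p2:(1,3)->(0,3)
Step 3: p0:escaped | p1:(1,2)->(0,2)->EXIT | p2:(0,3)->(0,2)->EXIT

ESCAPED ESCAPED ESCAPED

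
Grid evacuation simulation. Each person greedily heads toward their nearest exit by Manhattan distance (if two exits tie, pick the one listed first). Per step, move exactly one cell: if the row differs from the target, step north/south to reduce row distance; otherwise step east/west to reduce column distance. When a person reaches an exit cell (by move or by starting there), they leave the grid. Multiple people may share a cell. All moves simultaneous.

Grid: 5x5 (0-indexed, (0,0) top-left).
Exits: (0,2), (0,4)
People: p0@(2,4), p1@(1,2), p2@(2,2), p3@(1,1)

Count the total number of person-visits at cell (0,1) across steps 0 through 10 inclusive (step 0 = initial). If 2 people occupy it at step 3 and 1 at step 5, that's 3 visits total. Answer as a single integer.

Answer: 1

Derivation:
Step 0: p0@(2,4) p1@(1,2) p2@(2,2) p3@(1,1) -> at (0,1): 0 [-], cum=0
Step 1: p0@(1,4) p1@ESC p2@(1,2) p3@(0,1) -> at (0,1): 1 [p3], cum=1
Step 2: p0@ESC p1@ESC p2@ESC p3@ESC -> at (0,1): 0 [-], cum=1
Total visits = 1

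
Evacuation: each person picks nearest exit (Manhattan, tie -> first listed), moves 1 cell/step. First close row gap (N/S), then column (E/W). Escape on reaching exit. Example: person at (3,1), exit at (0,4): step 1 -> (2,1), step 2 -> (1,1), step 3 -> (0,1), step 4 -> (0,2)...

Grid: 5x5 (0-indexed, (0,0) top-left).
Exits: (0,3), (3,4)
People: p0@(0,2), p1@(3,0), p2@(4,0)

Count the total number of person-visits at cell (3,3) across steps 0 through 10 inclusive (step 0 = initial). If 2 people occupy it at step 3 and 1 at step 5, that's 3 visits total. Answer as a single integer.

Step 0: p0@(0,2) p1@(3,0) p2@(4,0) -> at (3,3): 0 [-], cum=0
Step 1: p0@ESC p1@(3,1) p2@(3,0) -> at (3,3): 0 [-], cum=0
Step 2: p0@ESC p1@(3,2) p2@(3,1) -> at (3,3): 0 [-], cum=0
Step 3: p0@ESC p1@(3,3) p2@(3,2) -> at (3,3): 1 [p1], cum=1
Step 4: p0@ESC p1@ESC p2@(3,3) -> at (3,3): 1 [p2], cum=2
Step 5: p0@ESC p1@ESC p2@ESC -> at (3,3): 0 [-], cum=2
Total visits = 2

Answer: 2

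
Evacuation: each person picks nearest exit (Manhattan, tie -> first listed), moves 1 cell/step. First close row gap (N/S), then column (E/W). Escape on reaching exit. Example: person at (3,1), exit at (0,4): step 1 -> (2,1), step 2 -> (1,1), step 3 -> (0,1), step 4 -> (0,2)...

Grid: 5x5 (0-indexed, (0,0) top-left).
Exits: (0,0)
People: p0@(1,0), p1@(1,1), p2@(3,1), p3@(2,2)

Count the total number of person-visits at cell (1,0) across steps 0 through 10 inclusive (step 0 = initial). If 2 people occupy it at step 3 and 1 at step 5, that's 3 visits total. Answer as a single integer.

Step 0: p0@(1,0) p1@(1,1) p2@(3,1) p3@(2,2) -> at (1,0): 1 [p0], cum=1
Step 1: p0@ESC p1@(0,1) p2@(2,1) p3@(1,2) -> at (1,0): 0 [-], cum=1
Step 2: p0@ESC p1@ESC p2@(1,1) p3@(0,2) -> at (1,0): 0 [-], cum=1
Step 3: p0@ESC p1@ESC p2@(0,1) p3@(0,1) -> at (1,0): 0 [-], cum=1
Step 4: p0@ESC p1@ESC p2@ESC p3@ESC -> at (1,0): 0 [-], cum=1
Total visits = 1

Answer: 1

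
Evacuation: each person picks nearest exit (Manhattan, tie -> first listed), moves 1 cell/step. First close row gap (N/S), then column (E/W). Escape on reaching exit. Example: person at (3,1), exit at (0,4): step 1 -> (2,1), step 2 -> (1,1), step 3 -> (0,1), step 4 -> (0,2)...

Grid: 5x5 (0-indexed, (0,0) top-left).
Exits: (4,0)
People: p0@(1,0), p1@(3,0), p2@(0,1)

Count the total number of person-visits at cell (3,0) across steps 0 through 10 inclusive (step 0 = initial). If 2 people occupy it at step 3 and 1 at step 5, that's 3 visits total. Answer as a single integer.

Step 0: p0@(1,0) p1@(3,0) p2@(0,1) -> at (3,0): 1 [p1], cum=1
Step 1: p0@(2,0) p1@ESC p2@(1,1) -> at (3,0): 0 [-], cum=1
Step 2: p0@(3,0) p1@ESC p2@(2,1) -> at (3,0): 1 [p0], cum=2
Step 3: p0@ESC p1@ESC p2@(3,1) -> at (3,0): 0 [-], cum=2
Step 4: p0@ESC p1@ESC p2@(4,1) -> at (3,0): 0 [-], cum=2
Step 5: p0@ESC p1@ESC p2@ESC -> at (3,0): 0 [-], cum=2
Total visits = 2

Answer: 2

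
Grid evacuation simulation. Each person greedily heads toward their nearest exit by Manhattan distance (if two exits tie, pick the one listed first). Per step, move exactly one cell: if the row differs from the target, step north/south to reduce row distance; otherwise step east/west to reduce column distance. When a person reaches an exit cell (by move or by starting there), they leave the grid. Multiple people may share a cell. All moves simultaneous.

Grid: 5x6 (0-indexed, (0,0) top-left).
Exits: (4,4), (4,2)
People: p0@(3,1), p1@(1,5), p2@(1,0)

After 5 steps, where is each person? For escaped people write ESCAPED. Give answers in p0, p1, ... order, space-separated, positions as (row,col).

Step 1: p0:(3,1)->(4,1) | p1:(1,5)->(2,5) | p2:(1,0)->(2,0)
Step 2: p0:(4,1)->(4,2)->EXIT | p1:(2,5)->(3,5) | p2:(2,0)->(3,0)
Step 3: p0:escaped | p1:(3,5)->(4,5) | p2:(3,0)->(4,0)
Step 4: p0:escaped | p1:(4,5)->(4,4)->EXIT | p2:(4,0)->(4,1)
Step 5: p0:escaped | p1:escaped | p2:(4,1)->(4,2)->EXIT

ESCAPED ESCAPED ESCAPED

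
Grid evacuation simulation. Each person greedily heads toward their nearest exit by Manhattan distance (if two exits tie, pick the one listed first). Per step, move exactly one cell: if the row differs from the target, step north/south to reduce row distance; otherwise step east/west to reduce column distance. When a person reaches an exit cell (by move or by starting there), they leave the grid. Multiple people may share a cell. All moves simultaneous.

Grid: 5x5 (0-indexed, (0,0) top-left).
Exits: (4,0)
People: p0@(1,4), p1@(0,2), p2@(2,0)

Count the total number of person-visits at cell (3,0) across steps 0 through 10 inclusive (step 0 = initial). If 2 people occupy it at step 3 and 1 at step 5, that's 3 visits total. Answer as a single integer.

Answer: 1

Derivation:
Step 0: p0@(1,4) p1@(0,2) p2@(2,0) -> at (3,0): 0 [-], cum=0
Step 1: p0@(2,4) p1@(1,2) p2@(3,0) -> at (3,0): 1 [p2], cum=1
Step 2: p0@(3,4) p1@(2,2) p2@ESC -> at (3,0): 0 [-], cum=1
Step 3: p0@(4,4) p1@(3,2) p2@ESC -> at (3,0): 0 [-], cum=1
Step 4: p0@(4,3) p1@(4,2) p2@ESC -> at (3,0): 0 [-], cum=1
Step 5: p0@(4,2) p1@(4,1) p2@ESC -> at (3,0): 0 [-], cum=1
Step 6: p0@(4,1) p1@ESC p2@ESC -> at (3,0): 0 [-], cum=1
Step 7: p0@ESC p1@ESC p2@ESC -> at (3,0): 0 [-], cum=1
Total visits = 1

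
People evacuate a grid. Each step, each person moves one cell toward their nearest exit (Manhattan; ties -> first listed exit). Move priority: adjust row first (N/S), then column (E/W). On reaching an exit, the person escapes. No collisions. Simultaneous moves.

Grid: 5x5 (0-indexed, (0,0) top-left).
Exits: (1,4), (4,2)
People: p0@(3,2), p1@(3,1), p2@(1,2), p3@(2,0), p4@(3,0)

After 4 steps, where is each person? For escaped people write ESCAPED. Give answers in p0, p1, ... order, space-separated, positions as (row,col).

Step 1: p0:(3,2)->(4,2)->EXIT | p1:(3,1)->(4,1) | p2:(1,2)->(1,3) | p3:(2,0)->(3,0) | p4:(3,0)->(4,0)
Step 2: p0:escaped | p1:(4,1)->(4,2)->EXIT | p2:(1,3)->(1,4)->EXIT | p3:(3,0)->(4,0) | p4:(4,0)->(4,1)
Step 3: p0:escaped | p1:escaped | p2:escaped | p3:(4,0)->(4,1) | p4:(4,1)->(4,2)->EXIT
Step 4: p0:escaped | p1:escaped | p2:escaped | p3:(4,1)->(4,2)->EXIT | p4:escaped

ESCAPED ESCAPED ESCAPED ESCAPED ESCAPED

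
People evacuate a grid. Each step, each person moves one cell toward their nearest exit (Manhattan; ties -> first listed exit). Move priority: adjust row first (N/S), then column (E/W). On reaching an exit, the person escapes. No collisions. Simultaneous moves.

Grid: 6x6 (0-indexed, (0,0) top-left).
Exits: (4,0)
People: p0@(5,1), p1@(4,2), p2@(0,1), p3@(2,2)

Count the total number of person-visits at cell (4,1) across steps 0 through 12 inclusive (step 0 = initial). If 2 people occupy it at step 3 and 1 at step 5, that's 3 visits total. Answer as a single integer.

Answer: 4

Derivation:
Step 0: p0@(5,1) p1@(4,2) p2@(0,1) p3@(2,2) -> at (4,1): 0 [-], cum=0
Step 1: p0@(4,1) p1@(4,1) p2@(1,1) p3@(3,2) -> at (4,1): 2 [p0,p1], cum=2
Step 2: p0@ESC p1@ESC p2@(2,1) p3@(4,2) -> at (4,1): 0 [-], cum=2
Step 3: p0@ESC p1@ESC p2@(3,1) p3@(4,1) -> at (4,1): 1 [p3], cum=3
Step 4: p0@ESC p1@ESC p2@(4,1) p3@ESC -> at (4,1): 1 [p2], cum=4
Step 5: p0@ESC p1@ESC p2@ESC p3@ESC -> at (4,1): 0 [-], cum=4
Total visits = 4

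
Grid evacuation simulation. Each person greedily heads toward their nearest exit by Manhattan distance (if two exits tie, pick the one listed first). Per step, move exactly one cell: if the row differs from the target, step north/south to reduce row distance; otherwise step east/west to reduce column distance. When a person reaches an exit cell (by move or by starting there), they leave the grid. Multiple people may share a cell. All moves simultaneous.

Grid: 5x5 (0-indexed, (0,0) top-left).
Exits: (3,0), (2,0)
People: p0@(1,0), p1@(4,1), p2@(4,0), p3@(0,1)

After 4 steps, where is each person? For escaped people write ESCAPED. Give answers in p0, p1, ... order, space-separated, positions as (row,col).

Step 1: p0:(1,0)->(2,0)->EXIT | p1:(4,1)->(3,1) | p2:(4,0)->(3,0)->EXIT | p3:(0,1)->(1,1)
Step 2: p0:escaped | p1:(3,1)->(3,0)->EXIT | p2:escaped | p3:(1,1)->(2,1)
Step 3: p0:escaped | p1:escaped | p2:escaped | p3:(2,1)->(2,0)->EXIT

ESCAPED ESCAPED ESCAPED ESCAPED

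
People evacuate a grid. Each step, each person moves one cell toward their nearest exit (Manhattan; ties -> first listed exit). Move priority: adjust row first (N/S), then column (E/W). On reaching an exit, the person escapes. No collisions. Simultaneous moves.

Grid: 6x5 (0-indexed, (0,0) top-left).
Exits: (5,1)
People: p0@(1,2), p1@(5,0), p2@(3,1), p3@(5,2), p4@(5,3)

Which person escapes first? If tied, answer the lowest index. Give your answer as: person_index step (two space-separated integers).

Answer: 1 1

Derivation:
Step 1: p0:(1,2)->(2,2) | p1:(5,0)->(5,1)->EXIT | p2:(3,1)->(4,1) | p3:(5,2)->(5,1)->EXIT | p4:(5,3)->(5,2)
Step 2: p0:(2,2)->(3,2) | p1:escaped | p2:(4,1)->(5,1)->EXIT | p3:escaped | p4:(5,2)->(5,1)->EXIT
Step 3: p0:(3,2)->(4,2) | p1:escaped | p2:escaped | p3:escaped | p4:escaped
Step 4: p0:(4,2)->(5,2) | p1:escaped | p2:escaped | p3:escaped | p4:escaped
Step 5: p0:(5,2)->(5,1)->EXIT | p1:escaped | p2:escaped | p3:escaped | p4:escaped
Exit steps: [5, 1, 2, 1, 2]
First to escape: p1 at step 1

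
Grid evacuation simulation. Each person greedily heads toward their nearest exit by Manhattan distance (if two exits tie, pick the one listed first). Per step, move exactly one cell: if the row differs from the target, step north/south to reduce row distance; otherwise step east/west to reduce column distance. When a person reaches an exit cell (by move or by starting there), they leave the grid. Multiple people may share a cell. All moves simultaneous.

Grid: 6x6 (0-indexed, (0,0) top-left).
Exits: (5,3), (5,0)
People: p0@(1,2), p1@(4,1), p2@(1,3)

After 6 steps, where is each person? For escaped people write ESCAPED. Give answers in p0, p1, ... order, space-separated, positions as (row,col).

Step 1: p0:(1,2)->(2,2) | p1:(4,1)->(5,1) | p2:(1,3)->(2,3)
Step 2: p0:(2,2)->(3,2) | p1:(5,1)->(5,0)->EXIT | p2:(2,3)->(3,3)
Step 3: p0:(3,2)->(4,2) | p1:escaped | p2:(3,3)->(4,3)
Step 4: p0:(4,2)->(5,2) | p1:escaped | p2:(4,3)->(5,3)->EXIT
Step 5: p0:(5,2)->(5,3)->EXIT | p1:escaped | p2:escaped

ESCAPED ESCAPED ESCAPED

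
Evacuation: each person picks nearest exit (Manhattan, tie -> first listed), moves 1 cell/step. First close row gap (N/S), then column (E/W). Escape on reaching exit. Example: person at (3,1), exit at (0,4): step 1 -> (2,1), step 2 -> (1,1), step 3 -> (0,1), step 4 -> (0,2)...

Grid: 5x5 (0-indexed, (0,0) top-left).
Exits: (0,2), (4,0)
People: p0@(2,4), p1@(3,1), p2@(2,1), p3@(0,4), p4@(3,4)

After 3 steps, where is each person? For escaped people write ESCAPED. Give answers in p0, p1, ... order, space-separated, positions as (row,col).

Step 1: p0:(2,4)->(1,4) | p1:(3,1)->(4,1) | p2:(2,1)->(1,1) | p3:(0,4)->(0,3) | p4:(3,4)->(2,4)
Step 2: p0:(1,4)->(0,4) | p1:(4,1)->(4,0)->EXIT | p2:(1,1)->(0,1) | p3:(0,3)->(0,2)->EXIT | p4:(2,4)->(1,4)
Step 3: p0:(0,4)->(0,3) | p1:escaped | p2:(0,1)->(0,2)->EXIT | p3:escaped | p4:(1,4)->(0,4)

(0,3) ESCAPED ESCAPED ESCAPED (0,4)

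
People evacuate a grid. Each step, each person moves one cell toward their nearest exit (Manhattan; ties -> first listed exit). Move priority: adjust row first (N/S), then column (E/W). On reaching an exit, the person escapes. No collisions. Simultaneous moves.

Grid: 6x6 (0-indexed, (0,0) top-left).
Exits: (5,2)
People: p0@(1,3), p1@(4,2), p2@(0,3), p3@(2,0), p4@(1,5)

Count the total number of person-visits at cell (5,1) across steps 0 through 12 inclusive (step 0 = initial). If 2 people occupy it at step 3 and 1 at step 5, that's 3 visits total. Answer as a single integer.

Step 0: p0@(1,3) p1@(4,2) p2@(0,3) p3@(2,0) p4@(1,5) -> at (5,1): 0 [-], cum=0
Step 1: p0@(2,3) p1@ESC p2@(1,3) p3@(3,0) p4@(2,5) -> at (5,1): 0 [-], cum=0
Step 2: p0@(3,3) p1@ESC p2@(2,3) p3@(4,0) p4@(3,5) -> at (5,1): 0 [-], cum=0
Step 3: p0@(4,3) p1@ESC p2@(3,3) p3@(5,0) p4@(4,5) -> at (5,1): 0 [-], cum=0
Step 4: p0@(5,3) p1@ESC p2@(4,3) p3@(5,1) p4@(5,5) -> at (5,1): 1 [p3], cum=1
Step 5: p0@ESC p1@ESC p2@(5,3) p3@ESC p4@(5,4) -> at (5,1): 0 [-], cum=1
Step 6: p0@ESC p1@ESC p2@ESC p3@ESC p4@(5,3) -> at (5,1): 0 [-], cum=1
Step 7: p0@ESC p1@ESC p2@ESC p3@ESC p4@ESC -> at (5,1): 0 [-], cum=1
Total visits = 1

Answer: 1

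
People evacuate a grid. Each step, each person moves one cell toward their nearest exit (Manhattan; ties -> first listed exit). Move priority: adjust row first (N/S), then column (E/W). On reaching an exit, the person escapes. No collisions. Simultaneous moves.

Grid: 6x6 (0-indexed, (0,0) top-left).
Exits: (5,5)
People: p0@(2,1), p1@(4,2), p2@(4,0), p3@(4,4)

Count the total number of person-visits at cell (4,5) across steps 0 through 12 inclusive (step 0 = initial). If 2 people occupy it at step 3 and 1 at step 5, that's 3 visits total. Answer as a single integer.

Answer: 0

Derivation:
Step 0: p0@(2,1) p1@(4,2) p2@(4,0) p3@(4,4) -> at (4,5): 0 [-], cum=0
Step 1: p0@(3,1) p1@(5,2) p2@(5,0) p3@(5,4) -> at (4,5): 0 [-], cum=0
Step 2: p0@(4,1) p1@(5,3) p2@(5,1) p3@ESC -> at (4,5): 0 [-], cum=0
Step 3: p0@(5,1) p1@(5,4) p2@(5,2) p3@ESC -> at (4,5): 0 [-], cum=0
Step 4: p0@(5,2) p1@ESC p2@(5,3) p3@ESC -> at (4,5): 0 [-], cum=0
Step 5: p0@(5,3) p1@ESC p2@(5,4) p3@ESC -> at (4,5): 0 [-], cum=0
Step 6: p0@(5,4) p1@ESC p2@ESC p3@ESC -> at (4,5): 0 [-], cum=0
Step 7: p0@ESC p1@ESC p2@ESC p3@ESC -> at (4,5): 0 [-], cum=0
Total visits = 0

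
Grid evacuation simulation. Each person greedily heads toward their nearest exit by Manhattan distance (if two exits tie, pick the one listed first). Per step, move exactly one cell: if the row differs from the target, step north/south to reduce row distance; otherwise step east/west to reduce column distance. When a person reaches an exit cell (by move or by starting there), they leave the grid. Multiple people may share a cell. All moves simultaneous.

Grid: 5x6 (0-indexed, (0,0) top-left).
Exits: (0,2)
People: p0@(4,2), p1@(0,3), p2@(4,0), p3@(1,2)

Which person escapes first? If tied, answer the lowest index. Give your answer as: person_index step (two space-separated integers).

Answer: 1 1

Derivation:
Step 1: p0:(4,2)->(3,2) | p1:(0,3)->(0,2)->EXIT | p2:(4,0)->(3,0) | p3:(1,2)->(0,2)->EXIT
Step 2: p0:(3,2)->(2,2) | p1:escaped | p2:(3,0)->(2,0) | p3:escaped
Step 3: p0:(2,2)->(1,2) | p1:escaped | p2:(2,0)->(1,0) | p3:escaped
Step 4: p0:(1,2)->(0,2)->EXIT | p1:escaped | p2:(1,0)->(0,0) | p3:escaped
Step 5: p0:escaped | p1:escaped | p2:(0,0)->(0,1) | p3:escaped
Step 6: p0:escaped | p1:escaped | p2:(0,1)->(0,2)->EXIT | p3:escaped
Exit steps: [4, 1, 6, 1]
First to escape: p1 at step 1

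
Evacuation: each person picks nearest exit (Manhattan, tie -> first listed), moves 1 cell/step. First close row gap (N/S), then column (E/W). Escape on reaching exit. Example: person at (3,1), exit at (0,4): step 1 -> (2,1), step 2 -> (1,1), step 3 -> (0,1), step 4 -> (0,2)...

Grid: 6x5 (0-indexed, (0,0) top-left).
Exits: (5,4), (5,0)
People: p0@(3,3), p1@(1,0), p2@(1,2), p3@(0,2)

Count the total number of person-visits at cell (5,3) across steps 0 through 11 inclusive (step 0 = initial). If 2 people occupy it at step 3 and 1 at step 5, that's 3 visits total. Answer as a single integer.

Step 0: p0@(3,3) p1@(1,0) p2@(1,2) p3@(0,2) -> at (5,3): 0 [-], cum=0
Step 1: p0@(4,3) p1@(2,0) p2@(2,2) p3@(1,2) -> at (5,3): 0 [-], cum=0
Step 2: p0@(5,3) p1@(3,0) p2@(3,2) p3@(2,2) -> at (5,3): 1 [p0], cum=1
Step 3: p0@ESC p1@(4,0) p2@(4,2) p3@(3,2) -> at (5,3): 0 [-], cum=1
Step 4: p0@ESC p1@ESC p2@(5,2) p3@(4,2) -> at (5,3): 0 [-], cum=1
Step 5: p0@ESC p1@ESC p2@(5,3) p3@(5,2) -> at (5,3): 1 [p2], cum=2
Step 6: p0@ESC p1@ESC p2@ESC p3@(5,3) -> at (5,3): 1 [p3], cum=3
Step 7: p0@ESC p1@ESC p2@ESC p3@ESC -> at (5,3): 0 [-], cum=3
Total visits = 3

Answer: 3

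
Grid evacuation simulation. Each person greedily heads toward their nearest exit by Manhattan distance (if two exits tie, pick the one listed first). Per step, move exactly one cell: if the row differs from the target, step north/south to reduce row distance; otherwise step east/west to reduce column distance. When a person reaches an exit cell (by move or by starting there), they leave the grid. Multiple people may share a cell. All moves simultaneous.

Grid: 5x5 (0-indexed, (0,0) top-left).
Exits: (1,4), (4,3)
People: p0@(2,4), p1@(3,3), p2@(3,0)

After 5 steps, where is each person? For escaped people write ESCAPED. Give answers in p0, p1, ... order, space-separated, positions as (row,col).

Step 1: p0:(2,4)->(1,4)->EXIT | p1:(3,3)->(4,3)->EXIT | p2:(3,0)->(4,0)
Step 2: p0:escaped | p1:escaped | p2:(4,0)->(4,1)
Step 3: p0:escaped | p1:escaped | p2:(4,1)->(4,2)
Step 4: p0:escaped | p1:escaped | p2:(4,2)->(4,3)->EXIT

ESCAPED ESCAPED ESCAPED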